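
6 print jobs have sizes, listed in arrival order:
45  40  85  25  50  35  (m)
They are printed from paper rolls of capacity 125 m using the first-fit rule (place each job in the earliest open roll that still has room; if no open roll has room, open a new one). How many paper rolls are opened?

3

  45 → roll 1 (new)  [load 45/125]
  40 → roll 1  [load 85/125]
  85 → roll 2 (new)  [load 85/125]
  25 → roll 1  [load 110/125]
  50 → roll 3 (new)  [load 50/125]
  35 → roll 2  [load 120/125]
3 paper rolls opened.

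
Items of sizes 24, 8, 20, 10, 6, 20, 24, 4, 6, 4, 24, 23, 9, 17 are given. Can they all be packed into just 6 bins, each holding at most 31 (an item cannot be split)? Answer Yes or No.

Total = 199; ⌈199/31⌉ = 7.
At least 7 bins are required, but only 6 are allowed.

No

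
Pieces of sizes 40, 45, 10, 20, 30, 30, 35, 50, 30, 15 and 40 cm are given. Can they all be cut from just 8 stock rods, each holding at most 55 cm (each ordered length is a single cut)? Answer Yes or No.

A valid assignment using 8 stock rods:
  stock rod 1: 50 = 50
  stock rod 2: 45 + 10 = 55
  stock rod 3: 40 + 15 = 55
  stock rod 4: 40 = 40
  stock rod 5: 35 + 20 = 55
  stock rod 6: 30 = 30
  stock rod 7: 30 = 30
  stock rod 8: 30 = 30
Every load is within 55 cm, so 8 stock rods suffice.

Yes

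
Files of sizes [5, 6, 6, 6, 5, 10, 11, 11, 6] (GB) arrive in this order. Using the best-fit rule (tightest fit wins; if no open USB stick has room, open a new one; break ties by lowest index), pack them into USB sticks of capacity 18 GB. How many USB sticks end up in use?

  5 → USB stick 1 (new)  [load 5/18]
  6 → USB stick 1  [load 11/18]
  6 → USB stick 1  [load 17/18]
  6 → USB stick 2 (new)  [load 6/18]
  5 → USB stick 2  [load 11/18]
  10 → USB stick 3 (new)  [load 10/18]
  11 → USB stick 4 (new)  [load 11/18]
  11 → USB stick 5 (new)  [load 11/18]
  6 → USB stick 2  [load 17/18]
5 USB sticks opened.

5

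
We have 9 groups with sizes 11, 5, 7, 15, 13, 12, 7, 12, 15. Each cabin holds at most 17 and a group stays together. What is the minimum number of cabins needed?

Total = 15 + 15 + 13 + 12 + 12 + 11 + 7 + 7 + 5 = 97.
Lower bound: ⌈97/17⌉ = 6 cabins.
A packing using 7 cabins:
  cabin 1: 15 = 15
  cabin 2: 15 = 15
  cabin 3: 13 = 13
  cabin 4: 12 + 5 = 17
  cabin 5: 12 = 12
  cabin 6: 11 = 11
  cabin 7: 7 + 7 = 14
No arrangement into 6 cabins stays within capacity, so 7 is optimal.

7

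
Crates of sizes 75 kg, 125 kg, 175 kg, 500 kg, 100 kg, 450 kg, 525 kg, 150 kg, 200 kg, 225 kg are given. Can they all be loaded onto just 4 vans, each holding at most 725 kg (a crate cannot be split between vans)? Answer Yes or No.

Yes

A valid assignment using 4 vans:
  van 1: 525 + 200 = 725
  van 2: 500 + 225 = 725
  van 3: 450 + 175 + 100 = 725
  van 4: 150 + 125 + 75 = 350
Every load is within 725 kg, so 4 vans suffice.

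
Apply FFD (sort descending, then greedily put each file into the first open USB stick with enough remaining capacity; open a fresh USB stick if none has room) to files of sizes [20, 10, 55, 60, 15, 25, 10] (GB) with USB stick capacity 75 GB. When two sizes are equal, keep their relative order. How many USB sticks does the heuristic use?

Sorted descending: 60, 55, 25, 20, 15, 10, 10.
  60 → USB stick 1 (new)  [load 60/75]
  55 → USB stick 2 (new)  [load 55/75]
  25 → USB stick 3 (new)  [load 25/75]
  20 → USB stick 2  [load 75/75]
  15 → USB stick 1  [load 75/75]
  10 → USB stick 3  [load 35/75]
  10 → USB stick 3  [load 45/75]
3 USB sticks opened.

3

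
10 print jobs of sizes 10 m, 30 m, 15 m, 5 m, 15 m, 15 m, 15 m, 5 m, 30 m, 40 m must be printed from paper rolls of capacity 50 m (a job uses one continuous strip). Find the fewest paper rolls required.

Total = 40 + 30 + 30 + 15 + 15 + 15 + 15 + 10 + 5 + 5 = 180 m.
Lower bound: ⌈180/50⌉ = 4 paper rolls.
A packing using 4 paper rolls:
  roll 1: 40 + 10 = 50
  roll 2: 30 + 15 + 5 = 50
  roll 3: 30 + 15 + 5 = 50
  roll 4: 15 + 15 = 30
This matches the lower bound, so 4 is optimal.

4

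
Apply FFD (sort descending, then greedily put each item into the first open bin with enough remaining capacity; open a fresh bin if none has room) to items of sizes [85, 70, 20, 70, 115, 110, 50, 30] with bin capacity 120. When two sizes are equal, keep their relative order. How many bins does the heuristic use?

Sorted descending: 115, 110, 85, 70, 70, 50, 30, 20.
  115 → bin 1 (new)  [load 115/120]
  110 → bin 2 (new)  [load 110/120]
  85 → bin 3 (new)  [load 85/120]
  70 → bin 4 (new)  [load 70/120]
  70 → bin 5 (new)  [load 70/120]
  50 → bin 4  [load 120/120]
  30 → bin 3  [load 115/120]
  20 → bin 5  [load 90/120]
5 bins opened.

5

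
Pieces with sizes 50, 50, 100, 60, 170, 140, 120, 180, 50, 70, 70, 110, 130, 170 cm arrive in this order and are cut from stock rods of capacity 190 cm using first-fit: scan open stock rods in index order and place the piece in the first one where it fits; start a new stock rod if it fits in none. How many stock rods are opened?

9

  50 → stock rod 1 (new)  [load 50/190]
  50 → stock rod 1  [load 100/190]
  100 → stock rod 2 (new)  [load 100/190]
  60 → stock rod 1  [load 160/190]
  170 → stock rod 3 (new)  [load 170/190]
  140 → stock rod 4 (new)  [load 140/190]
  120 → stock rod 5 (new)  [load 120/190]
  180 → stock rod 6 (new)  [load 180/190]
  50 → stock rod 2  [load 150/190]
  70 → stock rod 5  [load 190/190]
  70 → stock rod 7 (new)  [load 70/190]
  110 → stock rod 7  [load 180/190]
  130 → stock rod 8 (new)  [load 130/190]
  170 → stock rod 9 (new)  [load 170/190]
9 stock rods opened.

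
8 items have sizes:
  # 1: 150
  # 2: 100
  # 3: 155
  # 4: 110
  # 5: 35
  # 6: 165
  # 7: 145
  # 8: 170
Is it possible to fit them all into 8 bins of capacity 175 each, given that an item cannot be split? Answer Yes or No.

A valid assignment using 7 bins:
  bin 1: 170 = 170
  bin 2: 165 = 165
  bin 3: 155 = 155
  bin 4: 150 = 150
  bin 5: 145 = 145
  bin 6: 110 + 35 = 145
  bin 7: 100 = 100
That uses only 7 ≤ 8, so 8 bins are enough.

Yes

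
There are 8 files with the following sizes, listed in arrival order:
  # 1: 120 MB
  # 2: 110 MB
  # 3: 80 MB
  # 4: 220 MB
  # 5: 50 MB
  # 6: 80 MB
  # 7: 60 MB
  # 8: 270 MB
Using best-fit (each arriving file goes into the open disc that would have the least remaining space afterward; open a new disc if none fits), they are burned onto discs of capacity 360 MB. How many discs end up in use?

  120 → disc 1 (new)  [load 120/360]
  110 → disc 1  [load 230/360]
  80 → disc 1  [load 310/360]
  220 → disc 2 (new)  [load 220/360]
  50 → disc 1  [load 360/360]
  80 → disc 2  [load 300/360]
  60 → disc 2  [load 360/360]
  270 → disc 3 (new)  [load 270/360]
3 discs opened.

3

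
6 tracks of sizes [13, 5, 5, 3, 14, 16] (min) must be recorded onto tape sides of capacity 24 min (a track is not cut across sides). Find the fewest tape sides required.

Total = 16 + 14 + 13 + 5 + 5 + 3 = 56 min.
Lower bound: ⌈56/24⌉ = 3 tape sides.
A packing using 3 tape sides:
  side 1: 16 + 5 + 3 = 24
  side 2: 14 + 5 = 19
  side 3: 13 = 13
This matches the lower bound, so 3 is optimal.

3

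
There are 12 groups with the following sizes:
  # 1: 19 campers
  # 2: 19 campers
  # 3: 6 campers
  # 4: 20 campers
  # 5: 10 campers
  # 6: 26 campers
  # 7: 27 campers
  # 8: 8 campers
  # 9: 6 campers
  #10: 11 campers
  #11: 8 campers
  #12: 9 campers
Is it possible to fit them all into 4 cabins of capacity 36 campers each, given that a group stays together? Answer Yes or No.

Total = 169 campers; ⌈169/36⌉ = 5.
At least 5 cabins are required, but only 4 are allowed.

No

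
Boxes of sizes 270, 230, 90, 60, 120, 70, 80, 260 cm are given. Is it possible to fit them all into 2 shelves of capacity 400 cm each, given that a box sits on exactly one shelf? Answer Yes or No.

Total = 1180 cm; ⌈1180/400⌉ = 3.
At least 3 shelves are required, but only 2 are allowed.

No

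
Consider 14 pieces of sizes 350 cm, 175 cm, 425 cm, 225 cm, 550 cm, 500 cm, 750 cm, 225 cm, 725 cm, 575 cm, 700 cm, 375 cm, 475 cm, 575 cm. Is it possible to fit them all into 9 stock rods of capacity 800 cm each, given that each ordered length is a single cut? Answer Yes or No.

Total = 6625 cm; ⌈6625/800⌉ = 9.
The bound of 9 does not rule out 9, but exhaustive search shows no assignment into 9 stock rods of capacity 800 cm exists — the minimum is 10.

No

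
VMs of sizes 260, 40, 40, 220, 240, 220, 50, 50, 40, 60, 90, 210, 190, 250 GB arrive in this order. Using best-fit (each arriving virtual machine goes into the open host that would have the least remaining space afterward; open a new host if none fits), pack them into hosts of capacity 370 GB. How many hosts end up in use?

  260 → host 1 (new)  [load 260/370]
  40 → host 1  [load 300/370]
  40 → host 1  [load 340/370]
  220 → host 2 (new)  [load 220/370]
  240 → host 3 (new)  [load 240/370]
  220 → host 4 (new)  [load 220/370]
  50 → host 3  [load 290/370]
  50 → host 3  [load 340/370]
  40 → host 2  [load 260/370]
  60 → host 2  [load 320/370]
  90 → host 4  [load 310/370]
  210 → host 5 (new)  [load 210/370]
  190 → host 6 (new)  [load 190/370]
  250 → host 7 (new)  [load 250/370]
7 hosts opened.

7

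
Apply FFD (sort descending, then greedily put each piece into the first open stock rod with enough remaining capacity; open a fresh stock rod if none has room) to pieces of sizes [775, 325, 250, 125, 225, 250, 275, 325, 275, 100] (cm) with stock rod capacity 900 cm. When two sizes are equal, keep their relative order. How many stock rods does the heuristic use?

4

Sorted descending: 775, 325, 325, 275, 275, 250, 250, 225, 125, 100.
  775 → stock rod 1 (new)  [load 775/900]
  325 → stock rod 2 (new)  [load 325/900]
  325 → stock rod 2  [load 650/900]
  275 → stock rod 3 (new)  [load 275/900]
  275 → stock rod 3  [load 550/900]
  250 → stock rod 2  [load 900/900]
  250 → stock rod 3  [load 800/900]
  225 → stock rod 4 (new)  [load 225/900]
  125 → stock rod 1  [load 900/900]
  100 → stock rod 3  [load 900/900]
4 stock rods opened.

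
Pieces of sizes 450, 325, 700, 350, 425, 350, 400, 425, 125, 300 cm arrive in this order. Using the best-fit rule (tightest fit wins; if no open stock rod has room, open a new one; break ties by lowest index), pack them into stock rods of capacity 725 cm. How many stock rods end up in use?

  450 → stock rod 1 (new)  [load 450/725]
  325 → stock rod 2 (new)  [load 325/725]
  700 → stock rod 3 (new)  [load 700/725]
  350 → stock rod 2  [load 675/725]
  425 → stock rod 4 (new)  [load 425/725]
  350 → stock rod 5 (new)  [load 350/725]
  400 → stock rod 6 (new)  [load 400/725]
  425 → stock rod 7 (new)  [load 425/725]
  125 → stock rod 1  [load 575/725]
  300 → stock rod 4  [load 725/725]
7 stock rods opened.

7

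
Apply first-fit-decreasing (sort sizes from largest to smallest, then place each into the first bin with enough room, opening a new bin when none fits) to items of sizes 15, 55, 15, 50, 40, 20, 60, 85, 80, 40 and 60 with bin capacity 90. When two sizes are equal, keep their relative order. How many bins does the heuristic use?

Sorted descending: 85, 80, 60, 60, 55, 50, 40, 40, 20, 15, 15.
  85 → bin 1 (new)  [load 85/90]
  80 → bin 2 (new)  [load 80/90]
  60 → bin 3 (new)  [load 60/90]
  60 → bin 4 (new)  [load 60/90]
  55 → bin 5 (new)  [load 55/90]
  50 → bin 6 (new)  [load 50/90]
  40 → bin 6  [load 90/90]
  40 → bin 7 (new)  [load 40/90]
  20 → bin 3  [load 80/90]
  15 → bin 4  [load 75/90]
  15 → bin 4  [load 90/90]
7 bins opened.

7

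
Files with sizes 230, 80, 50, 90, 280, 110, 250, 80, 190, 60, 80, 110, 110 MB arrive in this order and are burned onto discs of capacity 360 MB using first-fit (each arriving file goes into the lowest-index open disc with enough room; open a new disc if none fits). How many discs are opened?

5

  230 → disc 1 (new)  [load 230/360]
  80 → disc 1  [load 310/360]
  50 → disc 1  [load 360/360]
  90 → disc 2 (new)  [load 90/360]
  280 → disc 3 (new)  [load 280/360]
  110 → disc 2  [load 200/360]
  250 → disc 4 (new)  [load 250/360]
  80 → disc 2  [load 280/360]
  190 → disc 5 (new)  [load 190/360]
  60 → disc 2  [load 340/360]
  80 → disc 3  [load 360/360]
  110 → disc 4  [load 360/360]
  110 → disc 5  [load 300/360]
5 discs opened.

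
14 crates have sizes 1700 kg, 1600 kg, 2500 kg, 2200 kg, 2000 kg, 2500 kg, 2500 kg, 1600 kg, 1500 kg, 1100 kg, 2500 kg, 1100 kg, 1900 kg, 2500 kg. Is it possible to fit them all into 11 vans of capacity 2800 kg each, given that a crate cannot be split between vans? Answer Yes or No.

Total = 27200 kg; ⌈27200/2800⌉ = 10.
12 crates each exceed half the capacity and cannot share a van, forcing at least 12 vans.
At least 12 vans are required, but only 11 are allowed.

No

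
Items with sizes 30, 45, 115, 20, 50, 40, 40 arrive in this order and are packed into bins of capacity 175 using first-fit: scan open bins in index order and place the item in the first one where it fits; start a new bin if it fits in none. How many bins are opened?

  30 → bin 1 (new)  [load 30/175]
  45 → bin 1  [load 75/175]
  115 → bin 2 (new)  [load 115/175]
  20 → bin 1  [load 95/175]
  50 → bin 1  [load 145/175]
  40 → bin 2  [load 155/175]
  40 → bin 3 (new)  [load 40/175]
3 bins opened.

3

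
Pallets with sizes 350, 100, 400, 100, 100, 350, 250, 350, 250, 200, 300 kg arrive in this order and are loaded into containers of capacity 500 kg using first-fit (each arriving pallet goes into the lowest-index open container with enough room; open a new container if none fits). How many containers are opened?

6

  350 → container 1 (new)  [load 350/500]
  100 → container 1  [load 450/500]
  400 → container 2 (new)  [load 400/500]
  100 → container 2  [load 500/500]
  100 → container 3 (new)  [load 100/500]
  350 → container 3  [load 450/500]
  250 → container 4 (new)  [load 250/500]
  350 → container 5 (new)  [load 350/500]
  250 → container 4  [load 500/500]
  200 → container 6 (new)  [load 200/500]
  300 → container 6  [load 500/500]
6 containers opened.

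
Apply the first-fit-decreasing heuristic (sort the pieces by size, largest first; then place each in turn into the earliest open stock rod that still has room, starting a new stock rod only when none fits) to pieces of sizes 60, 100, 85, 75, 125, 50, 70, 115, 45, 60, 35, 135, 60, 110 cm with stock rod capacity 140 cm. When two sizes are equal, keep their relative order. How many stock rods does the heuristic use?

9

Sorted descending: 135, 125, 115, 110, 100, 85, 75, 70, 60, 60, 60, 50, 45, 35.
  135 → stock rod 1 (new)  [load 135/140]
  125 → stock rod 2 (new)  [load 125/140]
  115 → stock rod 3 (new)  [load 115/140]
  110 → stock rod 4 (new)  [load 110/140]
  100 → stock rod 5 (new)  [load 100/140]
  85 → stock rod 6 (new)  [load 85/140]
  75 → stock rod 7 (new)  [load 75/140]
  70 → stock rod 8 (new)  [load 70/140]
  60 → stock rod 7  [load 135/140]
  60 → stock rod 8  [load 130/140]
  60 → stock rod 9 (new)  [load 60/140]
  50 → stock rod 6  [load 135/140]
  45 → stock rod 9  [load 105/140]
  35 → stock rod 5  [load 135/140]
9 stock rods opened.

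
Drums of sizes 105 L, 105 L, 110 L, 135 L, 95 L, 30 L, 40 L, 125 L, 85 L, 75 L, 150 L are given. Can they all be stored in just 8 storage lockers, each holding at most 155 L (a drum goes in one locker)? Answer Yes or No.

Total = 1055 L; ⌈1055/155⌉ = 7.
8 drums each exceed half the capacity and cannot share a locker, forcing at least 8 storage lockers.
The bound of 8 does not rule out 8, but exhaustive search shows no assignment into 8 storage lockers of capacity 155 L exists — the minimum is 9.

No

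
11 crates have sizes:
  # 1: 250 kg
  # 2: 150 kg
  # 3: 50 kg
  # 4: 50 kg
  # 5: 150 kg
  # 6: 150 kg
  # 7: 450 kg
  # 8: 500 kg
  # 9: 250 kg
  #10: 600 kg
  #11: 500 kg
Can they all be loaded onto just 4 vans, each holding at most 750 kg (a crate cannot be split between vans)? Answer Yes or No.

No

Total = 3100 kg; ⌈3100/750⌉ = 5.
At least 5 vans are required, but only 4 are allowed.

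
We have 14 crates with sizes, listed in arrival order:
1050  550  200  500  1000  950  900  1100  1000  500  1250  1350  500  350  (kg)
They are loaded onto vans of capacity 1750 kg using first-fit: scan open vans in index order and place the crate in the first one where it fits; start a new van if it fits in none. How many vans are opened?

  1050 → van 1 (new)  [load 1050/1750]
  550 → van 1  [load 1600/1750]
  200 → van 2 (new)  [load 200/1750]
  500 → van 2  [load 700/1750]
  1000 → van 2  [load 1700/1750]
  950 → van 3 (new)  [load 950/1750]
  900 → van 4 (new)  [load 900/1750]
  1100 → van 5 (new)  [load 1100/1750]
  1000 → van 6 (new)  [load 1000/1750]
  500 → van 3  [load 1450/1750]
  1250 → van 7 (new)  [load 1250/1750]
  1350 → van 8 (new)  [load 1350/1750]
  500 → van 4  [load 1400/1750]
  350 → van 4  [load 1750/1750]
8 vans opened.

8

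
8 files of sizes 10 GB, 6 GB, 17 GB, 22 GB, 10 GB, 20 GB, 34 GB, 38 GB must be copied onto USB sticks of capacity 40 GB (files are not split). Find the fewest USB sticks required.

Total = 38 + 34 + 22 + 20 + 17 + 10 + 10 + 6 = 157 GB.
Lower bound: ⌈157/40⌉ = 4 USB sticks.
A packing using 4 USB sticks:
  USB stick 1: 38 = 38
  USB stick 2: 34 + 6 = 40
  USB stick 3: 22 + 17 = 39
  USB stick 4: 20 + 10 + 10 = 40
This matches the lower bound, so 4 is optimal.

4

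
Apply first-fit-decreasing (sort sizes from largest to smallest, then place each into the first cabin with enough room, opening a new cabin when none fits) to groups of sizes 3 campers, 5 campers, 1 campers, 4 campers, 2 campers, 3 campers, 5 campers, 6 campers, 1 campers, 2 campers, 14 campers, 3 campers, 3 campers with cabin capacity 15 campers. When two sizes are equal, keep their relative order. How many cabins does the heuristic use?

4

Sorted descending: 14, 6, 5, 5, 4, 3, 3, 3, 3, 2, 2, 1, 1.
  14 → cabin 1 (new)  [load 14/15]
  6 → cabin 2 (new)  [load 6/15]
  5 → cabin 2  [load 11/15]
  5 → cabin 3 (new)  [load 5/15]
  4 → cabin 2  [load 15/15]
  3 → cabin 3  [load 8/15]
  3 → cabin 3  [load 11/15]
  3 → cabin 3  [load 14/15]
  3 → cabin 4 (new)  [load 3/15]
  2 → cabin 4  [load 5/15]
  2 → cabin 4  [load 7/15]
  1 → cabin 1  [load 15/15]
  1 → cabin 3  [load 15/15]
4 cabins opened.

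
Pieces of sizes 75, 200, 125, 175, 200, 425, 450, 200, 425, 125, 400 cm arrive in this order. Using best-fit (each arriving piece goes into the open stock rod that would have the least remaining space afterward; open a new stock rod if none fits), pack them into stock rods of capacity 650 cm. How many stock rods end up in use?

  75 → stock rod 1 (new)  [load 75/650]
  200 → stock rod 1  [load 275/650]
  125 → stock rod 1  [load 400/650]
  175 → stock rod 1  [load 575/650]
  200 → stock rod 2 (new)  [load 200/650]
  425 → stock rod 2  [load 625/650]
  450 → stock rod 3 (new)  [load 450/650]
  200 → stock rod 3  [load 650/650]
  425 → stock rod 4 (new)  [load 425/650]
  125 → stock rod 4  [load 550/650]
  400 → stock rod 5 (new)  [load 400/650]
5 stock rods opened.

5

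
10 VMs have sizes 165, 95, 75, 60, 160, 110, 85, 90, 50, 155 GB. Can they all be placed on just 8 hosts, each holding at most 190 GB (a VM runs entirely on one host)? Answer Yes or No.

A valid assignment using 7 hosts:
  host 1: 165 = 165
  host 2: 160 = 160
  host 3: 155 = 155
  host 4: 110 + 75 = 185
  host 5: 95 + 90 = 185
  host 6: 85 + 60 = 145
  host 7: 50 = 50
That uses only 7 ≤ 8, so 8 hosts are enough.

Yes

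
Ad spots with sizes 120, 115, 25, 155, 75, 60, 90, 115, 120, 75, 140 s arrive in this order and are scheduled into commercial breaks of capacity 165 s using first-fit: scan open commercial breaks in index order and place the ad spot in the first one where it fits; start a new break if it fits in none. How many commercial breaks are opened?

8

  120 → break 1 (new)  [load 120/165]
  115 → break 2 (new)  [load 115/165]
  25 → break 1  [load 145/165]
  155 → break 3 (new)  [load 155/165]
  75 → break 4 (new)  [load 75/165]
  60 → break 4  [load 135/165]
  90 → break 5 (new)  [load 90/165]
  115 → break 6 (new)  [load 115/165]
  120 → break 7 (new)  [load 120/165]
  75 → break 5  [load 165/165]
  140 → break 8 (new)  [load 140/165]
8 commercial breaks opened.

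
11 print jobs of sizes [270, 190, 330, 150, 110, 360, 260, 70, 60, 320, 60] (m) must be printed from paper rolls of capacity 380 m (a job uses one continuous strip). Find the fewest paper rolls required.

Total = 360 + 330 + 320 + 270 + 260 + 190 + 150 + 110 + 70 + 60 + 60 = 2180 m.
Lower bound: ⌈2180/380⌉ = 6 paper rolls.
A packing using 7 paper rolls:
  roll 1: 360 = 360
  roll 2: 330 = 330
  roll 3: 320 + 60 = 380
  roll 4: 270 + 110 = 380
  roll 5: 260 + 70 = 330
  roll 6: 190 + 150 = 340
  roll 7: 60 = 60
No arrangement into 6 paper rolls stays within capacity, so 7 is optimal.

7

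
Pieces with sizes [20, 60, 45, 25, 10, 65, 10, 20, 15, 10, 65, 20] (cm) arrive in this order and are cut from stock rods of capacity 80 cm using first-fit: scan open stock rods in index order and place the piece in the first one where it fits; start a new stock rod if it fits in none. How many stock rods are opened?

  20 → stock rod 1 (new)  [load 20/80]
  60 → stock rod 1  [load 80/80]
  45 → stock rod 2 (new)  [load 45/80]
  25 → stock rod 2  [load 70/80]
  10 → stock rod 2  [load 80/80]
  65 → stock rod 3 (new)  [load 65/80]
  10 → stock rod 3  [load 75/80]
  20 → stock rod 4 (new)  [load 20/80]
  15 → stock rod 4  [load 35/80]
  10 → stock rod 4  [load 45/80]
  65 → stock rod 5 (new)  [load 65/80]
  20 → stock rod 4  [load 65/80]
5 stock rods opened.

5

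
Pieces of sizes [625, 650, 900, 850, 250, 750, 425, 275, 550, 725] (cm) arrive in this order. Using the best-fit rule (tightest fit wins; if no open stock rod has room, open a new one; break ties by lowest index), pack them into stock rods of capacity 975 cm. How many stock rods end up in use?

7

  625 → stock rod 1 (new)  [load 625/975]
  650 → stock rod 2 (new)  [load 650/975]
  900 → stock rod 3 (new)  [load 900/975]
  850 → stock rod 4 (new)  [load 850/975]
  250 → stock rod 2  [load 900/975]
  750 → stock rod 5 (new)  [load 750/975]
  425 → stock rod 6 (new)  [load 425/975]
  275 → stock rod 1  [load 900/975]
  550 → stock rod 6  [load 975/975]
  725 → stock rod 7 (new)  [load 725/975]
7 stock rods opened.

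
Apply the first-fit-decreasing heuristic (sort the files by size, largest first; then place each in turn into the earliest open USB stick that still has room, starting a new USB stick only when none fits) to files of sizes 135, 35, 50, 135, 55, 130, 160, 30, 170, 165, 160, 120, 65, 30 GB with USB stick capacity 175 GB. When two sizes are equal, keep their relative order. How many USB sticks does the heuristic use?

Sorted descending: 170, 165, 160, 160, 135, 135, 130, 120, 65, 55, 50, 35, 30, 30.
  170 → USB stick 1 (new)  [load 170/175]
  165 → USB stick 2 (new)  [load 165/175]
  160 → USB stick 3 (new)  [load 160/175]
  160 → USB stick 4 (new)  [load 160/175]
  135 → USB stick 5 (new)  [load 135/175]
  135 → USB stick 6 (new)  [load 135/175]
  130 → USB stick 7 (new)  [load 130/175]
  120 → USB stick 8 (new)  [load 120/175]
  65 → USB stick 9 (new)  [load 65/175]
  55 → USB stick 8  [load 175/175]
  50 → USB stick 9  [load 115/175]
  35 → USB stick 5  [load 170/175]
  30 → USB stick 6  [load 165/175]
  30 → USB stick 7  [load 160/175]
9 USB sticks opened.

9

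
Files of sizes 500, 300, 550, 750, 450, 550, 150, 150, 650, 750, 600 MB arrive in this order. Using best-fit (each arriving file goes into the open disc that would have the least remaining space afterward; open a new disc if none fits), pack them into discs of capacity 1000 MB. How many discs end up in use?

7

  500 → disc 1 (new)  [load 500/1000]
  300 → disc 1  [load 800/1000]
  550 → disc 2 (new)  [load 550/1000]
  750 → disc 3 (new)  [load 750/1000]
  450 → disc 2  [load 1000/1000]
  550 → disc 4 (new)  [load 550/1000]
  150 → disc 1  [load 950/1000]
  150 → disc 3  [load 900/1000]
  650 → disc 5 (new)  [load 650/1000]
  750 → disc 6 (new)  [load 750/1000]
  600 → disc 7 (new)  [load 600/1000]
7 discs opened.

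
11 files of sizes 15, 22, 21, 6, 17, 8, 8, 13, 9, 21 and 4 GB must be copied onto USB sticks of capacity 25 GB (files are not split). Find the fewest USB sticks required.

7

Total = 22 + 21 + 21 + 17 + 15 + 13 + 9 + 8 + 8 + 6 + 4 = 144 GB.
Lower bound: ⌈144/25⌉ = 6 USB sticks.
A packing using 7 USB sticks:
  USB stick 1: 22 = 22
  USB stick 2: 21 + 4 = 25
  USB stick 3: 21 = 21
  USB stick 4: 17 + 8 = 25
  USB stick 5: 15 + 9 = 24
  USB stick 6: 13 + 8 = 21
  USB stick 7: 6 = 6
No arrangement into 6 USB sticks stays within capacity, so 7 is optimal.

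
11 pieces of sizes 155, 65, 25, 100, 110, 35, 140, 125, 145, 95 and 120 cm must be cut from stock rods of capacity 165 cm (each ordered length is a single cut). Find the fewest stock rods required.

8

Total = 155 + 145 + 140 + 125 + 120 + 110 + 100 + 95 + 65 + 35 + 25 = 1115 cm.
Lower bound: ⌈1115/165⌉ = 7 stock rods.
Also, 8 pieces each exceed 165/2 cm, and no two of those can share a stock rod, so at least 8 stock rods are needed.
A packing using 8 stock rods:
  stock rod 1: 155 = 155
  stock rod 2: 145 = 145
  stock rod 3: 140 + 25 = 165
  stock rod 4: 125 + 35 = 160
  stock rod 5: 120 = 120
  stock rod 6: 110 = 110
  stock rod 7: 100 + 65 = 165
  stock rod 8: 95 = 95
This matches the lower bound, so 8 is optimal.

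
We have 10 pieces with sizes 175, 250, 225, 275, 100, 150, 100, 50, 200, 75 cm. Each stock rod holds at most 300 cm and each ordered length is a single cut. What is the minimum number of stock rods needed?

6

Total = 275 + 250 + 225 + 200 + 175 + 150 + 100 + 100 + 75 + 50 = 1600 cm.
Lower bound: ⌈1600/300⌉ = 6 stock rods.
A packing using 6 stock rods:
  stock rod 1: 275 = 275
  stock rod 2: 250 + 50 = 300
  stock rod 3: 225 + 75 = 300
  stock rod 4: 200 + 100 = 300
  stock rod 5: 175 + 100 = 275
  stock rod 6: 150 = 150
This matches the lower bound, so 6 is optimal.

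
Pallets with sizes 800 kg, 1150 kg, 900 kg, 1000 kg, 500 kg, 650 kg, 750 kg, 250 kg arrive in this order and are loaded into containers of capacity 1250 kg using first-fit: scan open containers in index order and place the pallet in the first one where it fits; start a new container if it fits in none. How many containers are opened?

  800 → container 1 (new)  [load 800/1250]
  1150 → container 2 (new)  [load 1150/1250]
  900 → container 3 (new)  [load 900/1250]
  1000 → container 4 (new)  [load 1000/1250]
  500 → container 5 (new)  [load 500/1250]
  650 → container 5  [load 1150/1250]
  750 → container 6 (new)  [load 750/1250]
  250 → container 1  [load 1050/1250]
6 containers opened.

6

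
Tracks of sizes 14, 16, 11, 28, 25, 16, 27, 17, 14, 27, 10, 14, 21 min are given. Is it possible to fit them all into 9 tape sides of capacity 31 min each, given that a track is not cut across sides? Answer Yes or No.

Yes

A valid assignment using 9 tape sides:
  side 1: 28 = 28
  side 2: 27 = 27
  side 3: 27 = 27
  side 4: 25 = 25
  side 5: 21 + 10 = 31
  side 6: 17 + 14 = 31
  side 7: 16 + 14 = 30
  side 8: 16 + 14 = 30
  side 9: 11 = 11
Every load is within 31 min, so 9 tape sides suffice.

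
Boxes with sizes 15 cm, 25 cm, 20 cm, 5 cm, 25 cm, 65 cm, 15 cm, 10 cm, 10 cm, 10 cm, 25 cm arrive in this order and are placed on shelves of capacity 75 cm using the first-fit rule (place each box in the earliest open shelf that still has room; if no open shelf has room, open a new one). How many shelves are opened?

  15 → shelf 1 (new)  [load 15/75]
  25 → shelf 1  [load 40/75]
  20 → shelf 1  [load 60/75]
  5 → shelf 1  [load 65/75]
  25 → shelf 2 (new)  [load 25/75]
  65 → shelf 3 (new)  [load 65/75]
  15 → shelf 2  [load 40/75]
  10 → shelf 1  [load 75/75]
  10 → shelf 2  [load 50/75]
  10 → shelf 2  [load 60/75]
  25 → shelf 4 (new)  [load 25/75]
4 shelves opened.

4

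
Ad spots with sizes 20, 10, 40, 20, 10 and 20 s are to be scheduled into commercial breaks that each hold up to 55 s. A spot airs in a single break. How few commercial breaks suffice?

3

Total = 40 + 20 + 20 + 20 + 10 + 10 = 120 s.
Lower bound: ⌈120/55⌉ = 3 commercial breaks.
A packing using 3 commercial breaks:
  break 1: 40 + 10 = 50
  break 2: 20 + 20 + 10 = 50
  break 3: 20 = 20
This matches the lower bound, so 3 is optimal.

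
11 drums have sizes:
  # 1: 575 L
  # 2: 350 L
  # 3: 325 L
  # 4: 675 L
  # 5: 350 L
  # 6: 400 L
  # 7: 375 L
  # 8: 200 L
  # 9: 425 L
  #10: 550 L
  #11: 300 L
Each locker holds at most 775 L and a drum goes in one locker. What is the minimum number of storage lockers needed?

Total = 675 + 575 + 550 + 425 + 400 + 375 + 350 + 350 + 325 + 300 + 200 = 4525 L.
Lower bound: ⌈4525/775⌉ = 6 storage lockers.
A packing using 7 storage lockers:
  locker 1: 675 = 675
  locker 2: 575 + 200 = 775
  locker 3: 550 = 550
  locker 4: 425 + 350 = 775
  locker 5: 400 + 375 = 775
  locker 6: 350 + 325 = 675
  locker 7: 300 = 300
No arrangement into 6 storage lockers stays within capacity, so 7 is optimal.

7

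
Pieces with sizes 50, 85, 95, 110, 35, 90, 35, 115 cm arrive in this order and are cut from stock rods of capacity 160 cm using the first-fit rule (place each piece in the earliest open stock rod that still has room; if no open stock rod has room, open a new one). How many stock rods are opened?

  50 → stock rod 1 (new)  [load 50/160]
  85 → stock rod 1  [load 135/160]
  95 → stock rod 2 (new)  [load 95/160]
  110 → stock rod 3 (new)  [load 110/160]
  35 → stock rod 2  [load 130/160]
  90 → stock rod 4 (new)  [load 90/160]
  35 → stock rod 3  [load 145/160]
  115 → stock rod 5 (new)  [load 115/160]
5 stock rods opened.

5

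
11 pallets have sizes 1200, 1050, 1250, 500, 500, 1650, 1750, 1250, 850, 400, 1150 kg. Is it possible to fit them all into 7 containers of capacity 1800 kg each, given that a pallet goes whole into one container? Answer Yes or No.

No

Total = 11550 kg; ⌈11550/1800⌉ = 7.
The bound of 7 does not rule out 7, but exhaustive search shows no assignment into 7 containers of capacity 1800 kg exists — the minimum is 8.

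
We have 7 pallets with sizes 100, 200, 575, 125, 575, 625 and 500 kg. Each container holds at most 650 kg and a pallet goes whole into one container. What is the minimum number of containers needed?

5

Total = 625 + 575 + 575 + 500 + 200 + 125 + 100 = 2700 kg.
Lower bound: ⌈2700/650⌉ = 5 containers.
A packing using 5 containers:
  container 1: 625 = 625
  container 2: 575 = 575
  container 3: 575 = 575
  container 4: 500 + 125 = 625
  container 5: 200 + 100 = 300
This matches the lower bound, so 5 is optimal.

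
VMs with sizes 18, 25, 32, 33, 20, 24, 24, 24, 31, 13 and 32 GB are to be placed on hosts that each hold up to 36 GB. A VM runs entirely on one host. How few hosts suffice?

10

Total = 33 + 32 + 32 + 31 + 25 + 24 + 24 + 24 + 20 + 18 + 13 = 276 GB.
Lower bound: ⌈276/36⌉ = 8 hosts.
Also, 9 VMs each exceed 18 GB, and no two of those can share a host, so at least 9 hosts are needed.
A packing using 10 hosts:
  host 1: 33 = 33
  host 2: 32 = 32
  host 3: 32 = 32
  host 4: 31 = 31
  host 5: 25 = 25
  host 6: 24 = 24
  host 7: 24 = 24
  host 8: 24 = 24
  host 9: 20 + 13 = 33
  host 10: 18 = 18
No arrangement into 9 hosts stays within capacity, so 10 is optimal.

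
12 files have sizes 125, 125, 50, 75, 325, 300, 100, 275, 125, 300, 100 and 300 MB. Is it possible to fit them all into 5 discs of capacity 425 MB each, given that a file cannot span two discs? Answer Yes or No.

No

Total = 2200 MB; ⌈2200/425⌉ = 6.
At least 6 discs are required, but only 5 are allowed.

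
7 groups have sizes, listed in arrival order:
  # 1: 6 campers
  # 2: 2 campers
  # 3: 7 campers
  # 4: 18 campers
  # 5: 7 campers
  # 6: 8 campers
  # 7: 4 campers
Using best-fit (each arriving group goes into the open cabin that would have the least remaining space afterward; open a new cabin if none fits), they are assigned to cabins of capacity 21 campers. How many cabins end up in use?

  6 → cabin 1 (new)  [load 6/21]
  2 → cabin 1  [load 8/21]
  7 → cabin 1  [load 15/21]
  18 → cabin 2 (new)  [load 18/21]
  7 → cabin 3 (new)  [load 7/21]
  8 → cabin 3  [load 15/21]
  4 → cabin 1  [load 19/21]
3 cabins opened.

3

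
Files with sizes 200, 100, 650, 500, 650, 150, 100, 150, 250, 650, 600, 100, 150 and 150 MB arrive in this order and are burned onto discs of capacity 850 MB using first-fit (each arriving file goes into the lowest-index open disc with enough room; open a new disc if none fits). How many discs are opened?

6

  200 → disc 1 (new)  [load 200/850]
  100 → disc 1  [load 300/850]
  650 → disc 2 (new)  [load 650/850]
  500 → disc 1  [load 800/850]
  650 → disc 3 (new)  [load 650/850]
  150 → disc 2  [load 800/850]
  100 → disc 3  [load 750/850]
  150 → disc 4 (new)  [load 150/850]
  250 → disc 4  [load 400/850]
  650 → disc 5 (new)  [load 650/850]
  600 → disc 6 (new)  [load 600/850]
  100 → disc 3  [load 850/850]
  150 → disc 4  [load 550/850]
  150 → disc 4  [load 700/850]
6 discs opened.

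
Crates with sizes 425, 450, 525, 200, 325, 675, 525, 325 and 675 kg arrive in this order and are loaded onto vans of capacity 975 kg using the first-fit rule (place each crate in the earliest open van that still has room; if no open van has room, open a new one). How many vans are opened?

6

  425 → van 1 (new)  [load 425/975]
  450 → van 1  [load 875/975]
  525 → van 2 (new)  [load 525/975]
  200 → van 2  [load 725/975]
  325 → van 3 (new)  [load 325/975]
  675 → van 4 (new)  [load 675/975]
  525 → van 3  [load 850/975]
  325 → van 5 (new)  [load 325/975]
  675 → van 6 (new)  [load 675/975]
6 vans opened.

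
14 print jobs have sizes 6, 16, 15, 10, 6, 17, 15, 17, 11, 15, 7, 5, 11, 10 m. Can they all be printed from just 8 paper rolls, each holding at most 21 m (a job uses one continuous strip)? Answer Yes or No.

Total = 161 m; ⌈161/21⌉ = 8.
The bound of 8 does not rule out 8, but exhaustive search shows no assignment into 8 paper rolls of capacity 21 m exists — the minimum is 9.

No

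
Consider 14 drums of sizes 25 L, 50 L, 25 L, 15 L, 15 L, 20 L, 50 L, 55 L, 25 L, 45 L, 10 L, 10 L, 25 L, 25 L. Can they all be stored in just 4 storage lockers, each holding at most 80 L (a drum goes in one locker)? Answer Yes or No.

Total = 395 L; ⌈395/80⌉ = 5.
At least 5 storage lockers are required, but only 4 are allowed.

No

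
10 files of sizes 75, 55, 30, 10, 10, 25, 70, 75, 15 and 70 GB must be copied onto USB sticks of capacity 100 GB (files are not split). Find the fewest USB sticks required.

5

Total = 75 + 75 + 70 + 70 + 55 + 30 + 25 + 15 + 10 + 10 = 435 GB.
Lower bound: ⌈435/100⌉ = 5 USB sticks.
A packing using 5 USB sticks:
  USB stick 1: 75 + 25 = 100
  USB stick 2: 75 + 15 + 10 = 100
  USB stick 3: 70 + 30 = 100
  USB stick 4: 70 + 10 = 80
  USB stick 5: 55 = 55
This matches the lower bound, so 5 is optimal.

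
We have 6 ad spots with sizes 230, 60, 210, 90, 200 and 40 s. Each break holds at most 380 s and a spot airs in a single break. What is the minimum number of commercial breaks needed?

Total = 230 + 210 + 200 + 90 + 60 + 40 = 830 s.
Lower bound: ⌈830/380⌉ = 3 commercial breaks.
A packing using 3 commercial breaks:
  break 1: 230 + 90 + 60 = 380
  break 2: 210 + 40 = 250
  break 3: 200 = 200
This matches the lower bound, so 3 is optimal.

3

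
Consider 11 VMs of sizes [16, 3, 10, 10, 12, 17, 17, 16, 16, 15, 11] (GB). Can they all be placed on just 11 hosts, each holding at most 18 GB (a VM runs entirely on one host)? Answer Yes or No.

Yes

A valid assignment using 10 hosts:
  host 1: 17 = 17
  host 2: 17 = 17
  host 3: 16 = 16
  host 4: 16 = 16
  host 5: 16 = 16
  host 6: 15 + 3 = 18
  host 7: 12 = 12
  host 8: 11 = 11
  host 9: 10 = 10
  host 10: 10 = 10
That uses only 10 ≤ 11, so 11 hosts are enough.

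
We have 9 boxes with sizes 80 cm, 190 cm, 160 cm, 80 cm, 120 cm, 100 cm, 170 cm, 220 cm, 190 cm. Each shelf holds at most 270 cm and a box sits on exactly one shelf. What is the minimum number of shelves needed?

6

Total = 220 + 190 + 190 + 170 + 160 + 120 + 100 + 80 + 80 = 1310 cm.
Lower bound: ⌈1310/270⌉ = 5 shelves.
A packing using 6 shelves:
  shelf 1: 220 = 220
  shelf 2: 190 + 80 = 270
  shelf 3: 190 + 80 = 270
  shelf 4: 170 + 100 = 270
  shelf 5: 160 = 160
  shelf 6: 120 = 120
No arrangement into 5 shelves stays within capacity, so 6 is optimal.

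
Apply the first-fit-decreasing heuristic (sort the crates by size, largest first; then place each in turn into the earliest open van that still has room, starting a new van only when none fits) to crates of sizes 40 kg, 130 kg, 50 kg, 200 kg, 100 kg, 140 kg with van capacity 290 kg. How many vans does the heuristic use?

3

Sorted descending: 200, 140, 130, 100, 50, 40.
  200 → van 1 (new)  [load 200/290]
  140 → van 2 (new)  [load 140/290]
  130 → van 2  [load 270/290]
  100 → van 3 (new)  [load 100/290]
  50 → van 1  [load 250/290]
  40 → van 1  [load 290/290]
3 vans opened.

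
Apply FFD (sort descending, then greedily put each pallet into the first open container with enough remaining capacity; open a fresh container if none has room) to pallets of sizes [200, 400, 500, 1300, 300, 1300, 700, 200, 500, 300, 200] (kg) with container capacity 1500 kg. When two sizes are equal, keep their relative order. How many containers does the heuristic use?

Sorted descending: 1300, 1300, 700, 500, 500, 400, 300, 300, 200, 200, 200.
  1300 → container 1 (new)  [load 1300/1500]
  1300 → container 2 (new)  [load 1300/1500]
  700 → container 3 (new)  [load 700/1500]
  500 → container 3  [load 1200/1500]
  500 → container 4 (new)  [load 500/1500]
  400 → container 4  [load 900/1500]
  300 → container 3  [load 1500/1500]
  300 → container 4  [load 1200/1500]
  200 → container 1  [load 1500/1500]
  200 → container 2  [load 1500/1500]
  200 → container 4  [load 1400/1500]
4 containers opened.

4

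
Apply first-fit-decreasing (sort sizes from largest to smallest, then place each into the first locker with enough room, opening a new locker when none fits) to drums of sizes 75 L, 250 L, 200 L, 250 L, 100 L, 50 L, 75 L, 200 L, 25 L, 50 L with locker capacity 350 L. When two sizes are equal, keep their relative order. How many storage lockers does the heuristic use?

4

Sorted descending: 250, 250, 200, 200, 100, 75, 75, 50, 50, 25.
  250 → locker 1 (new)  [load 250/350]
  250 → locker 2 (new)  [load 250/350]
  200 → locker 3 (new)  [load 200/350]
  200 → locker 4 (new)  [load 200/350]
  100 → locker 1  [load 350/350]
  75 → locker 2  [load 325/350]
  75 → locker 3  [load 275/350]
  50 → locker 3  [load 325/350]
  50 → locker 4  [load 250/350]
  25 → locker 2  [load 350/350]
4 storage lockers opened.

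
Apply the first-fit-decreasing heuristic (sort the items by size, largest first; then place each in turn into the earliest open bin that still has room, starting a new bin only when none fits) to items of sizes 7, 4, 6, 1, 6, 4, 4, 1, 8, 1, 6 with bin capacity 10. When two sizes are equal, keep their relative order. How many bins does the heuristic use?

Sorted descending: 8, 7, 6, 6, 6, 4, 4, 4, 1, 1, 1.
  8 → bin 1 (new)  [load 8/10]
  7 → bin 2 (new)  [load 7/10]
  6 → bin 3 (new)  [load 6/10]
  6 → bin 4 (new)  [load 6/10]
  6 → bin 5 (new)  [load 6/10]
  4 → bin 3  [load 10/10]
  4 → bin 4  [load 10/10]
  4 → bin 5  [load 10/10]
  1 → bin 1  [load 9/10]
  1 → bin 1  [load 10/10]
  1 → bin 2  [load 8/10]
5 bins opened.

5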